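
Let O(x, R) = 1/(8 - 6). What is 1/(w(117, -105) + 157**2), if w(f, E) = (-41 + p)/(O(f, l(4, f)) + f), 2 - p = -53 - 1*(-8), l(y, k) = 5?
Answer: 235/5792527 ≈ 4.0570e-5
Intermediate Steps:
O(x, R) = 1/2
p = 47 (p = 2 - (-53 - 1*(-8)) = 2 - (-53 + 8) = 2 - 1*(-45) = 2 + 45 = 47)
w(f, E) = 6/(1/2 + f) (w(f, E) = (-41 + 47)/(1/2 + f) = 6/(1/2 + f))
1/(w(117, -105) + 157**2) = 1/(12/(1 + 2*117) + 157**2) = 1/(12/(1 + 234) + 24649) = 1/(12/235 + 24649) = 1/(5792527/235) = 235/5792527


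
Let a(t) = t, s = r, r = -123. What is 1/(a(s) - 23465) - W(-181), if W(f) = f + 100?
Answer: 1910627/23588 ≈ 81.000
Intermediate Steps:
W(f) = 100 + f
s = -123
1/(a(s) - 23465) - W(-181) = 1/(-123 - 23465) - (100 - 181) = 1/(-23588) - 1*(-81) = -1/23588 + 81 = 1910627/23588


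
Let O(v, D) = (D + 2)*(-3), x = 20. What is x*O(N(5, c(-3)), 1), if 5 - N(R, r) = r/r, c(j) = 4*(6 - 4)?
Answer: -180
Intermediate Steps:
c(j) = 8 (c(j) = 4*2 = 8)
N(R, r) = 4 (N(R, r) = 5 - r/r = 5 - 1*1 = 5 - 1 = 4)
O(v, D) = -6 - 3*D (O(v, D) = (2 + D)*(-3) = -6 - 3*D)
x*O(N(5, c(-3)), 1) = 20*(-6 - 3*1) = 20*(-6 - 3) = 20*(-9) = -180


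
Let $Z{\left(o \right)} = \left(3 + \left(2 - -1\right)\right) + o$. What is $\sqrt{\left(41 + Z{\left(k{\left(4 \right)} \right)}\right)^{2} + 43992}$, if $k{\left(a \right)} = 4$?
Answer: $3 \sqrt{5177} \approx 215.85$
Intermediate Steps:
$Z{\left(o \right)} = 6 + o$ ($Z{\left(o \right)} = \left(3 + \left(2 + 1\right)\right) + o = \left(3 + 3\right) + o = 6 + o$)
$\sqrt{\left(41 + Z{\left(k{\left(4 \right)} \right)}\right)^{2} + 43992} = \sqrt{\left(41 + \left(6 + 4\right)\right)^{2} + 43992} = \sqrt{\left(41 + 10\right)^{2} + 43992} = \sqrt{51^{2} + 43992} = \sqrt{2601 + 43992} = \sqrt{46593} = 3 \sqrt{5177}$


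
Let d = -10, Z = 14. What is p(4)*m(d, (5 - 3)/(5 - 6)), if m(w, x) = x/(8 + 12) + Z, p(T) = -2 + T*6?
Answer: 1529/5 ≈ 305.80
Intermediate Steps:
p(T) = -2 + 6*T
m(w, x) = 14 + x/20 (m(w, x) = x/(8 + 12) + 14 = x/20 + 14 = 14 + x/20)
p(4)*m(d, (5 - 3)/(5 - 6)) = (-2 + 6*4)*(14 + ((5 - 3)/(5 - 6))/20) = (-2 + 24)*(14 + (2/(-1))/20) = 22*(14 + (2*(-1))/20) = 22*(14 + (1/20)*(-2)) = 22*(14 - 1/10) = 22*(139/10) = 1529/5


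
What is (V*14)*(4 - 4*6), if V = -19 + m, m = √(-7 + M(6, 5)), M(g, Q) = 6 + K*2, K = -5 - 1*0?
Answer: 5320 - 280*I*√11 ≈ 5320.0 - 928.66*I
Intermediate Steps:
K = -5 (K = -5 + 0 = -5)
M(g, Q) = -4 (M(g, Q) = 6 - 5*2 = 6 - 10 = -4)
m = I*√11 (m = √(-7 - 4) = √(-11) = I*√11 ≈ 3.3166*I)
V = -19 + I*√11 ≈ -19.0 + 3.3166*I
(V*14)*(4 - 4*6) = ((-19 + I*√11)*14)*(4 - 4*6) = (-266 + 14*I*√11)*(4 - 24) = (-266 + 14*I*√11)*(-20) = 5320 - 280*I*√11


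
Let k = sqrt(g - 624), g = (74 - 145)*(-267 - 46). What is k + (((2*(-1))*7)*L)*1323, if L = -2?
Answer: 37044 + sqrt(21599) ≈ 37191.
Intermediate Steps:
g = 22223 (g = -71*(-313) = 22223)
k = sqrt(21599) (k = sqrt(22223 - 624) = sqrt(21599) ≈ 146.97)
k + (((2*(-1))*7)*L)*1323 = sqrt(21599) + (((2*(-1))*7)*(-2))*1323 = sqrt(21599) + (-2*7*(-2))*1323 = sqrt(21599) - 14*(-2)*1323 = sqrt(21599) + 28*1323 = sqrt(21599) + 37044 = 37044 + sqrt(21599)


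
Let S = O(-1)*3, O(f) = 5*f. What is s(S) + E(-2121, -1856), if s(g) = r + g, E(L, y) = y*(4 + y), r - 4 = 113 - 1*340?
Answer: 3437074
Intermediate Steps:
r = -223 (r = 4 + (113 - 1*340) = 4 + (113 - 340) = 4 - 227 = -223)
S = -15 (S = (5*(-1))*3 = -5*3 = -15)
s(g) = -223 + g
s(S) + E(-2121, -1856) = (-223 - 15) - 1856*(4 - 1856) = -238 - 1856*(-1852) = -238 + 3437312 = 3437074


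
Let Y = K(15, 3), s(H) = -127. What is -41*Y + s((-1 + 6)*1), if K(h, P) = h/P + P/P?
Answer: -373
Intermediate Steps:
K(h, P) = 1 + h/P (K(h, P) = h/P + 1 = 1 + h/P)
Y = 6 (Y = (3 + 15)/3 = (⅓)*18 = 6)
-41*Y + s((-1 + 6)*1) = -41*6 - 127 = -246 - 127 = -373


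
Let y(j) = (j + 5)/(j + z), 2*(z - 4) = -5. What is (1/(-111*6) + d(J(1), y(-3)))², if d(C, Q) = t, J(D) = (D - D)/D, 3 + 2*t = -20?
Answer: 14668900/110889 ≈ 132.28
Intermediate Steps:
z = 3/2 (z = 4 + (½)*(-5) = 4 - 5/2 = 3/2 ≈ 1.5000)
t = -23/2 (t = -3/2 + (½)*(-20) = -3/2 - 10 = -23/2 ≈ -11.500)
y(j) = (5 + j)/(3/2 + j) (y(j) = (j + 5)/(j + 3/2) = (5 + j)/(3/2 + j))
J(D) = 0 (J(D) = 0/D = 0)
d(C, Q) = -23/2
(1/(-111*6) + d(J(1), y(-3)))² = (1/(-111*6) - 23/2)² = (1/(-666) - 23/2)² = (-1/666 - 23/2)² = (-3830/333)² = 14668900/110889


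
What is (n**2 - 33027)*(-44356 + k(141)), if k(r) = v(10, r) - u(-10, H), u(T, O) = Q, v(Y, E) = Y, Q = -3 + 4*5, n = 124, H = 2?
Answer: 783051313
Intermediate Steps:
Q = 17 (Q = -3 + 20 = 17)
u(T, O) = 17
k(r) = -7 (k(r) = 10 - 1*17 = 10 - 17 = -7)
(n**2 - 33027)*(-44356 + k(141)) = (124**2 - 33027)*(-44356 - 7) = (15376 - 33027)*(-44363) = -17651*(-44363) = 783051313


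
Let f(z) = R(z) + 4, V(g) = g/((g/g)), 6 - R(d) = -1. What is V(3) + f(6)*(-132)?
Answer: -1449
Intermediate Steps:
R(d) = 7 (R(d) = 6 - 1*(-1) = 6 + 1 = 7)
V(g) = g (V(g) = g/1 = g*1 = g)
f(z) = 11 (f(z) = 7 + 4 = 11)
V(3) + f(6)*(-132) = 3 + 11*(-132) = 3 - 1452 = -1449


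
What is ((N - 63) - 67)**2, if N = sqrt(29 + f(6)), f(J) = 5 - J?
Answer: 16928 - 520*sqrt(7) ≈ 15552.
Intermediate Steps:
N = 2*sqrt(7) (N = sqrt(29 + (5 - 1*6)) = sqrt(29 + (5 - 6)) = sqrt(29 - 1) = sqrt(28) = 2*sqrt(7) ≈ 5.2915)
((N - 63) - 67)**2 = ((2*sqrt(7) - 63) - 67)**2 = ((-63 + 2*sqrt(7)) - 67)**2 = (-130 + 2*sqrt(7))**2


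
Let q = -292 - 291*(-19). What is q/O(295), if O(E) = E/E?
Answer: 5237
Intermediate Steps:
O(E) = 1
q = 5237 (q = -292 + 5529 = 5237)
q/O(295) = 5237/1 = 5237*1 = 5237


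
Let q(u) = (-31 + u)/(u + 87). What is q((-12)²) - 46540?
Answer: -10750627/231 ≈ -46540.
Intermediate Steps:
q(u) = (-31 + u)/(87 + u)
q((-12)²) - 46540 = (-31 + (-12)²)/(87 + (-12)²) - 46540 = (-31 + 144)/(87 + 144) - 46540 = 113/231 - 46540 = -10750627/231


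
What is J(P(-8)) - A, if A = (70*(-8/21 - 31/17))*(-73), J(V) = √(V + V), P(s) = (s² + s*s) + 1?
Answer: -574510/51 + √258 ≈ -11249.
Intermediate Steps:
P(s) = 1 + 2*s² (P(s) = (s² + s²) + 1 = 2*s² + 1 = 1 + 2*s²)
J(V) = √2*√V (J(V) = √(2*V) = √2*√V)
A = 574510/51 (A = (70*(-8*1/21 - 31*1/17))*(-73) = (70*(-8/21 - 31/17))*(-73) = (70*(-787/357))*(-73) = -7870/51*(-73) = 574510/51 ≈ 11265.)
J(P(-8)) - A = √2*√(1 + 2*(-8)²) - 1*574510/51 = √2*√(1 + 2*64) - 574510/51 = √2*√(1 + 128) - 574510/51 = √2*√129 - 574510/51 = √258 - 574510/51 = -574510/51 + √258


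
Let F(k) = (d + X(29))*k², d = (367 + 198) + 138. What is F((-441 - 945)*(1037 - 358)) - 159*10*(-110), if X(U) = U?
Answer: 648301595298852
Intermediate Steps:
d = 703 (d = 565 + 138 = 703)
F(k) = 732*k² (F(k) = (703 + 29)*k² = 732*k²)
F((-441 - 945)*(1037 - 358)) - 159*10*(-110) = 732*((-441 - 945)*(1037 - 358))² - 159*10*(-110) = 732*(-1386*679)² - 1590*(-110) = 732*(-941094)² - 1*(-174900) = 732*885657916836 + 174900 = 648301595123952 + 174900 = 648301595298852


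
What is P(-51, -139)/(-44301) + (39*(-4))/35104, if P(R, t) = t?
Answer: -507875/388785576 ≈ -0.0013063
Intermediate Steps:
P(-51, -139)/(-44301) + (39*(-4))/35104 = -139/(-44301) + (39*(-4))/35104 = -139*(-1/44301) - 156*1/35104 = 139/44301 - 39/8776 = -507875/388785576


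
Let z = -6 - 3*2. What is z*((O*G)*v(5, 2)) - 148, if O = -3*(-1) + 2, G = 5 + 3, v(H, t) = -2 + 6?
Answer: -2068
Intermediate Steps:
z = -12 (z = -6 - 6 = -12)
v(H, t) = 4
G = 8
O = 5 (O = 3 + 2 = 5)
z*((O*G)*v(5, 2)) - 148 = -12*5*8*4 - 148 = -480*4 - 148 = -12*160 - 148 = -1920 - 148 = -2068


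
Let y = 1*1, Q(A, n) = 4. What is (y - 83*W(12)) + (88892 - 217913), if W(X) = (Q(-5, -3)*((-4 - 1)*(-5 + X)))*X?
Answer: 10420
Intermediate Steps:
W(X) = X*(100 - 20*X) (W(X) = (4*((-4 - 1)*(-5 + X)))*X = (4*(-5*(-5 + X)))*X = (4*(25 - 5*X))*X = (100 - 20*X)*X = X*(100 - 20*X))
y = 1
(y - 83*W(12)) + (88892 - 217913) = (1 - 1660*12*(5 - 1*12)) + (88892 - 217913) = (1 - 1660*12*(5 - 12)) - 129021 = (1 - 1660*12*(-7)) - 129021 = (1 - 83*(-1680)) - 129021 = (1 + 139440) - 129021 = 139441 - 129021 = 10420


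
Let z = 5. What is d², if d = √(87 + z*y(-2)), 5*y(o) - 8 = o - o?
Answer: 95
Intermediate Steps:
y(o) = 8/5 (y(o) = 8/5 + (o - o)/5 = 8/5 + (⅕)*0 = 8/5 + 0 = 8/5)
d = √95 (d = √(87 + 5*(8/5)) = √(87 + 8) = √95 ≈ 9.7468)
d² = (√95)² = 95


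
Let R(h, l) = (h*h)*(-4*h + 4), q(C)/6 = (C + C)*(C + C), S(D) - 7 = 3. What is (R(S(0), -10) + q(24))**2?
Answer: 104530176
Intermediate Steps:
S(D) = 10 (S(D) = 7 + 3 = 10)
q(C) = 24*C**2 (q(C) = 6*((C + C)*(C + C)) = 6*((2*C)*(2*C)) = 6*(4*C**2) = 24*C**2)
R(h, l) = h**2*(4 - 4*h)
(R(S(0), -10) + q(24))**2 = (4*10**2*(1 - 1*10) + 24*24**2)**2 = (4*100*(1 - 10) + 24*576)**2 = (4*100*(-9) + 13824)**2 = (-3600 + 13824)**2 = 10224**2 = 104530176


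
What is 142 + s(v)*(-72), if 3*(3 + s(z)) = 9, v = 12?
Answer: 142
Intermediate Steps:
s(z) = 0 (s(z) = -3 + (1/3)*9 = -3 + 3 = 0)
142 + s(v)*(-72) = 142 + 0*(-72) = 142 + 0 = 142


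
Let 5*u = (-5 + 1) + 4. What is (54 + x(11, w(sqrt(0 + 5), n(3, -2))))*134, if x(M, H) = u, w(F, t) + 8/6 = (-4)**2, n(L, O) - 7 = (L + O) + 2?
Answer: 7236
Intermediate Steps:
n(L, O) = 9 + L + O (n(L, O) = 7 + ((L + O) + 2) = 7 + (2 + L + O) = 9 + L + O)
w(F, t) = 44/3 (w(F, t) = -4/3 + (-4)**2 = -4/3 + 16 = 44/3)
u = 0 (u = ((-5 + 1) + 4)/5 = (-4 + 4)/5 = (1/5)*0 = 0)
x(M, H) = 0
(54 + x(11, w(sqrt(0 + 5), n(3, -2))))*134 = (54 + 0)*134 = 54*134 = 7236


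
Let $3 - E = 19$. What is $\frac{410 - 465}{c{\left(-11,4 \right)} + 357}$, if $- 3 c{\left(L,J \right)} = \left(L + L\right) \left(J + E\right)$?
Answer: $- \frac{55}{269} \approx -0.20446$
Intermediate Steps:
$E = -16$ ($E = 3 - 19 = -16$)
$c{\left(L,J \right)} = - \frac{2 L \left(-16 + J\right)}{3}$ ($c{\left(L,J \right)} = - \frac{\left(L + L\right) \left(J - 16\right)}{3} = - \frac{2 L \left(-16 + J\right)}{3}$)
$\frac{410 - 465}{c{\left(-11,4 \right)} + 357} = \frac{410 - 465}{\frac{2}{3} \left(-11\right) \left(16 - 4\right) + 357} = - \frac{55}{\frac{2}{3} \left(-11\right) \left(16 - 4\right) + 357} = - \frac{55}{\frac{2}{3} \left(-11\right) 12 + 357} = - \frac{55}{-88 + 357} = - \frac{55}{269}$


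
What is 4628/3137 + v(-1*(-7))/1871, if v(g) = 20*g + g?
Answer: 9120127/5869327 ≈ 1.5539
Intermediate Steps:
v(g) = 21*g
4628/3137 + v(-1*(-7))/1871 = 4628/3137 + (21*(-1*(-7)))/1871 = 4628*(1/3137) + (21*7)*(1/1871) = 4628/3137 + 147*(1/1871) = 4628/3137 + 147/1871 = 9120127/5869327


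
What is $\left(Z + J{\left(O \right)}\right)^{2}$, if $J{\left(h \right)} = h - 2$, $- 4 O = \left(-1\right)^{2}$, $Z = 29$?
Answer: $\frac{11449}{16} \approx 715.56$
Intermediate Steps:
$O = - \frac{1}{4}$ ($O = - \frac{\left(-1\right)^{2}}{4} = \left(- \frac{1}{4}\right) 1 = - \frac{1}{4} \approx -0.25$)
$J{\left(h \right)} = -2 + h$ ($J{\left(h \right)} = h - 2 = -2 + h$)
$\left(Z + J{\left(O \right)}\right)^{2} = \left(29 - \frac{9}{4}\right)^{2} = \left(\frac{107}{4}\right)^{2} = \frac{11449}{16}$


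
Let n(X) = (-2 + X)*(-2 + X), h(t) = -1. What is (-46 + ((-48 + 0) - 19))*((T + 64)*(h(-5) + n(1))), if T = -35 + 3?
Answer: 0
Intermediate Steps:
n(X) = (-2 + X)²
T = -32
(-46 + ((-48 + 0) - 19))*((T + 64)*(h(-5) + n(1))) = (-46 + ((-48 + 0) - 19))*((-32 + 64)*(-1 + (-2 + 1)²)) = (-46 + (-48 - 19))*(32*(-1 + (-1)²)) = (-46 - 67)*(32*(-1 + 1)) = -3616*0 = -113*0 = 0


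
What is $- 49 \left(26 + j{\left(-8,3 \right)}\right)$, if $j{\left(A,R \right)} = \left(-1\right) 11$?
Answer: $-735$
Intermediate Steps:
$j{\left(A,R \right)} = -11$
$- 49 \left(26 + j{\left(-8,3 \right)}\right) = - 49 \left(26 - 11\right) = \left(-49\right) 15 = -735$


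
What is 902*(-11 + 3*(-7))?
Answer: -28864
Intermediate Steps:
902*(-11 + 3*(-7)) = 902*(-11 - 21) = 902*(-32) = -28864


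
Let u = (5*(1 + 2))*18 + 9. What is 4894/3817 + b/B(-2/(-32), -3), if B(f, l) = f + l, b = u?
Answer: -16809070/179399 ≈ -93.697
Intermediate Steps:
u = 279 (u = (5*3)*18 + 9 = 15*18 + 9 = 270 + 9 = 279)
b = 279
4894/3817 + b/B(-2/(-32), -3) = 4894/3817 + 279/(-2/(-32) - 3) = 4894*(1/3817) + 279/(-2*(-1/32) - 3) = 4894/3817 + 279/(1/16 - 3) = 4894/3817 + 279/(-47/16) = 4894/3817 + 279*(-16/47) = 4894/3817 - 4464/47 = -16809070/179399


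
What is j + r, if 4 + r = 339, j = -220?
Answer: 115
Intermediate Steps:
r = 335 (r = -4 + 339 = 335)
j + r = -220 + 335 = 115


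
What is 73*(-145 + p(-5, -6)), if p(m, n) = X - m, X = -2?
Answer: -10366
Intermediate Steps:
p(m, n) = -2 - m
73*(-145 + p(-5, -6)) = 73*(-145 + (-2 - 1*(-5))) = 73*(-145 + (-2 + 5)) = 73*(-145 + 3) = 73*(-142) = -10366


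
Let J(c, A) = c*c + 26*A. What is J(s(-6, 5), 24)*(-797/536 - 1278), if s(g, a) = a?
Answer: -445087445/536 ≈ -8.3039e+5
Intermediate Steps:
J(c, A) = c**2 + 26*A
J(s(-6, 5), 24)*(-797/536 - 1278) = (5**2 + 26*24)*(-797/536 - 1278) = (25 + 624)*(-797*1/536 - 1278) = 649*(-797/536 - 1278) = 649*(-685805/536) = -445087445/536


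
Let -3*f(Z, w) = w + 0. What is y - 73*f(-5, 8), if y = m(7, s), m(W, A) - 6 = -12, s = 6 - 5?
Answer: 566/3 ≈ 188.67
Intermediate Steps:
s = 1
m(W, A) = -6 (m(W, A) = 6 - 12 = -6)
f(Z, w) = -w/3 (f(Z, w) = -(w + 0)/3 = -w/3)
y = -6
y - 73*f(-5, 8) = -6 - (-73)*8/3 = -6 - 73*(-8/3) = -6 + 584/3 = 566/3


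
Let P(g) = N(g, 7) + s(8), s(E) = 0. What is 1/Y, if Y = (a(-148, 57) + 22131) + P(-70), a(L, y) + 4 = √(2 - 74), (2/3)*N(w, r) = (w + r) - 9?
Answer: 22019/484836433 - 6*I*√2/484836433 ≈ 4.5415e-5 - 1.7501e-8*I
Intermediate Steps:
N(w, r) = -27/2 + 3*r/2 + 3*w/2 (N(w, r) = 3*((w + r) - 9)/2 = 3*((r + w) - 9)/2 = 3*(-9 + r + w)/2 = -27/2 + 3*r/2 + 3*w/2)
a(L, y) = -4 + 6*I*√2 (a(L, y) = -4 + √(2 - 74) = -4 + √(-72) = -4 + 6*I*√2)
P(g) = -3 + 3*g/2 (P(g) = (-27/2 + (3/2)*7 + 3*g/2) + 0 = (-27/2 + 21/2 + 3*g/2) + 0 = (-3 + 3*g/2) + 0 = -3 + 3*g/2)
Y = 22019 + 6*I*√2 (Y = ((-4 + 6*I*√2) + 22131) + (-3 + (3/2)*(-70)) = (22127 + 6*I*√2) + (-3 - 105) = (22127 + 6*I*√2) - 108 = 22019 + 6*I*√2 ≈ 22019.0 + 8.4853*I)
1/Y = 1/(22019 + 6*I*√2)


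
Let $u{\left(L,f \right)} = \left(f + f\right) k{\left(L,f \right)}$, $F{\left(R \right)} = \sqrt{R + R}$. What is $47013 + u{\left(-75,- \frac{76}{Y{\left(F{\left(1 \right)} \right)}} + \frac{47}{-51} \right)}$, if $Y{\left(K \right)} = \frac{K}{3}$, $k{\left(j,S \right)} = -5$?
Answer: $\frac{2398133}{51} + 1140 \sqrt{2} \approx 48634.0$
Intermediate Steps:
$F{\left(R \right)} = \sqrt{2} \sqrt{R}$ ($F{\left(R \right)} = \sqrt{2 R} = \sqrt{2} \sqrt{R}$)
$Y{\left(K \right)} = \frac{K}{3}$ ($Y{\left(K \right)} = K \frac{1}{3} = \frac{K}{3}$)
$u{\left(L,f \right)} = - 10 f$ ($u{\left(L,f \right)} = \left(f + f\right) \left(-5\right) = 2 f \left(-5\right) = - 10 f$)
$47013 + u{\left(-75,- \frac{76}{Y{\left(F{\left(1 \right)} \right)}} + \frac{47}{-51} \right)} = 47013 - 10 \left(- \frac{76}{\frac{1}{3} \sqrt{2} \sqrt{1}} + \frac{47}{-51}\right) = 47013 - 10 \left(- \frac{76}{\frac{1}{3} \sqrt{2} \cdot 1} + 47 \left(- \frac{1}{51}\right)\right) = 47013 - 10 \left(- \frac{76}{\frac{1}{3} \sqrt{2}} - \frac{47}{51}\right) = 47013 - 10 \left(- 76 \frac{3 \sqrt{2}}{2} - \frac{47}{51}\right) = 47013 - 10 \left(- 114 \sqrt{2} - \frac{47}{51}\right) = 47013 - 10 \left(- \frac{47}{51} - 114 \sqrt{2}\right) = 47013 + \left(\frac{470}{51} + 1140 \sqrt{2}\right) = \frac{2398133}{51} + 1140 \sqrt{2}$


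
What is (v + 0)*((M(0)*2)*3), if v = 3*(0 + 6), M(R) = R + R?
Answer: 0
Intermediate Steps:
M(R) = 2*R
v = 18 (v = 3*6 = 18)
(v + 0)*((M(0)*2)*3) = (18 + 0)*(((2*0)*2)*3) = 18*((0*2)*3) = 18*(0*3) = 18*0 = 0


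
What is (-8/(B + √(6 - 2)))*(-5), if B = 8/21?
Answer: 84/5 ≈ 16.800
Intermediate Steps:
B = 8/21 (B = 8*(1/21) = 8/21 ≈ 0.38095)
(-8/(B + √(6 - 2)))*(-5) = (-8/(8/21 + √(6 - 2)))*(-5) = (-8/(8/21 + √4))*(-5) = (-8/(8/21 + 2))*(-5) = (-8/(50/21))*(-5) = ((21/50)*(-8))*(-5) = -84/25*(-5) = 84/5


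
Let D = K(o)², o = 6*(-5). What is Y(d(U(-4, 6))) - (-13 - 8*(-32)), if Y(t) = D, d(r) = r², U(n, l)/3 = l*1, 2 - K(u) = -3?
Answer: -218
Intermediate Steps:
o = -30
K(u) = 5 (K(u) = 2 - 1*(-3) = 2 + 3 = 5)
U(n, l) = 3*l (U(n, l) = 3*(l*1) = 3*l)
D = 25 (D = 5² = 25)
Y(t) = 25
Y(d(U(-4, 6))) - (-13 - 8*(-32)) = 25 - (-13 - 8*(-32)) = 25 - (-13 + 256) = 25 - 1*243 = 25 - 243 = -218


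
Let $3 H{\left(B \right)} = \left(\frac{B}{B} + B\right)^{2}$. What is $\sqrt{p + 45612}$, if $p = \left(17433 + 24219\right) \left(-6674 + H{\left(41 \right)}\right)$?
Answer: $6 i \sqrt{7040235} \approx 15920.0 i$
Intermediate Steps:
$H{\left(B \right)} = \frac{\left(1 + B\right)^{2}}{3}$ ($H{\left(B \right)} = \frac{\left(\frac{B}{B} + B\right)^{2}}{3} = \frac{\left(1 + B\right)^{2}}{3}$)
$p = -253494072$ ($p = \left(17433 + 24219\right) \left(-6674 + \frac{\left(1 + 41\right)^{2}}{3}\right) = 41652 \left(-6674 + \frac{42^{2}}{3}\right) = 41652 \left(-6674 + \frac{1}{3} \cdot 1764\right) = 41652 \left(-6674 + 588\right) = 41652 \left(-6086\right) = -253494072$)
$\sqrt{p + 45612} = \sqrt{-253494072 + 45612} = \sqrt{-253448460} = 6 i \sqrt{7040235}$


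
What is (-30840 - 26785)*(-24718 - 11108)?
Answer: 2064473250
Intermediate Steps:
(-30840 - 26785)*(-24718 - 11108) = -57625*(-35826) = 2064473250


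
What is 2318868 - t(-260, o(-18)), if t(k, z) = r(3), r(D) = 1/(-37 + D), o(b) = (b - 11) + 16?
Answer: 78841513/34 ≈ 2.3189e+6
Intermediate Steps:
o(b) = 5 + b (o(b) = (-11 + b) + 16 = 5 + b)
t(k, z) = -1/34 (t(k, z) = 1/(-37 + 3) = 1/(-34) = -1/34)
2318868 - t(-260, o(-18)) = 2318868 - 1*(-1/34) = 2318868 + 1/34 = 78841513/34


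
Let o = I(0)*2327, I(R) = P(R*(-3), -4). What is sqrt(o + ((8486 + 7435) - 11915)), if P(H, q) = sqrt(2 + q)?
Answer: sqrt(4006 + 2327*I*sqrt(2)) ≈ 67.788 + 24.273*I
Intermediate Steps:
I(R) = I*sqrt(2) (I(R) = sqrt(2 - 4) = sqrt(-2) = I*sqrt(2))
o = 2327*I*sqrt(2) (o = (I*sqrt(2))*2327 = 2327*I*sqrt(2) ≈ 3290.9*I)
sqrt(o + ((8486 + 7435) - 11915)) = sqrt(2327*I*sqrt(2) + ((8486 + 7435) - 11915)) = sqrt(2327*I*sqrt(2) + (15921 - 11915)) = sqrt(2327*I*sqrt(2) + 4006) = sqrt(4006 + 2327*I*sqrt(2))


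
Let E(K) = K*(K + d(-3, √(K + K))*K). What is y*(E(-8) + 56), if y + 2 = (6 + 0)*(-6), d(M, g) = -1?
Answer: -2128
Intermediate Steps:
E(K) = 0 (E(K) = K*(K - K) = K*0 = 0)
y = -38 (y = -2 + (6 + 0)*(-6) = -2 + 6*(-6) = -2 - 36 = -38)
y*(E(-8) + 56) = -38*(0 + 56) = -38*56 = -2128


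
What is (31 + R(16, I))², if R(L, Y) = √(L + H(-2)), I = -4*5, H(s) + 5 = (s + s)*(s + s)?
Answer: 988 + 186*√3 ≈ 1310.2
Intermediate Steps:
H(s) = -5 + 4*s² (H(s) = -5 + (s + s)*(s + s) = -5 + (2*s)*(2*s) = -5 + 4*s²)
I = -20
R(L, Y) = √(11 + L) (R(L, Y) = √(L + (-5 + 4*(-2)²)) = √(L + (-5 + 4*4)) = √(L + (-5 + 16)) = √(L + 11) = √(11 + L))
(31 + R(16, I))² = (31 + √(11 + 16))² = (31 + √27)² = (31 + 3*√3)²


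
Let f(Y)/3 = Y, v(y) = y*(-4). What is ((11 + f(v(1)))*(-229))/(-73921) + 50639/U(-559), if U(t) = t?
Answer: -3743413530/41321839 ≈ -90.592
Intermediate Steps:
v(y) = -4*y
f(Y) = 3*Y
((11 + f(v(1)))*(-229))/(-73921) + 50639/U(-559) = ((11 + 3*(-4*1))*(-229))/(-73921) + 50639/(-559) = ((11 + 3*(-4))*(-229))*(-1/73921) + 50639*(-1/559) = ((11 - 12)*(-229))*(-1/73921) - 50639/559 = -1*(-229)*(-1/73921) - 50639/559 = 229*(-1/73921) - 50639/559 = -229/73921 - 50639/559 = -3743413530/41321839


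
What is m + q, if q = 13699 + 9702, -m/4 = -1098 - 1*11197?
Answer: 72581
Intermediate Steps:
m = 49180 (m = -4*(-1098 - 1*11197) = -4*(-1098 - 11197) = -4*(-12295) = 49180)
q = 23401
m + q = 49180 + 23401 = 72581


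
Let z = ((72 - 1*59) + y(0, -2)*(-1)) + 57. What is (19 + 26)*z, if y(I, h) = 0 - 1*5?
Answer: 3375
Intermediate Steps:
y(I, h) = -5 (y(I, h) = 0 - 5 = -5)
z = 75 (z = ((72 - 1*59) - 5*(-1)) + 57 = ((72 - 59) + 5) + 57 = (13 + 5) + 57 = 18 + 57 = 75)
(19 + 26)*z = (19 + 26)*75 = 45*75 = 3375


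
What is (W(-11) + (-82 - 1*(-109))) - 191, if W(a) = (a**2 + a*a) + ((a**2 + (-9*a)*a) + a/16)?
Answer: -14251/16 ≈ -890.69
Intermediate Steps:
W(a) = -6*a**2 + a/16 (W(a) = (a**2 + a**2) + ((a**2 - 9*a**2) + a*(1/16)) = 2*a**2 + (-8*a**2 + a/16) = -6*a**2 + a/16)
(W(-11) + (-82 - 1*(-109))) - 191 = ((1/16)*(-11)*(1 - 96*(-11)) + (-82 - 1*(-109))) - 191 = ((1/16)*(-11)*(1 + 1056) + (-82 + 109)) - 191 = ((1/16)*(-11)*1057 + 27) - 191 = (-11627/16 + 27) - 191 = -11195/16 - 191 = -14251/16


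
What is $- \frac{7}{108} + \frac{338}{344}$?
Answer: $\frac{2131}{2322} \approx 0.91774$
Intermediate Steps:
$- \frac{7}{108} + \frac{338}{344} = \left(-7\right) \frac{1}{108} + 338 \cdot \frac{1}{344} = - \frac{7}{108} + \frac{169}{172} = \frac{2131}{2322}$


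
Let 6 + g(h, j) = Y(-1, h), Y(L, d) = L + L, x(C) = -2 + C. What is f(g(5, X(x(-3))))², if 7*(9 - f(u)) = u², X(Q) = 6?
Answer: 1/49 ≈ 0.020408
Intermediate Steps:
Y(L, d) = 2*L
g(h, j) = -8 (g(h, j) = -6 + 2*(-1) = -6 - 2 = -8)
f(u) = 9 - u²/7
f(g(5, X(x(-3))))² = (9 - ⅐*(-8)²)² = (9 - ⅐*64)² = (9 - 64/7)² = (-⅐)² = 1/49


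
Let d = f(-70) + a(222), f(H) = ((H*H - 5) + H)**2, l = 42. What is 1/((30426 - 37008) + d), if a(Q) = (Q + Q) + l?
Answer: 1/23274529 ≈ 4.2965e-8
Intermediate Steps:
a(Q) = 42 + 2*Q (a(Q) = (Q + Q) + 42 = 2*Q + 42 = 42 + 2*Q)
f(H) = (-5 + H + H**2)**2 (f(H) = ((H**2 - 5) + H)**2 = ((-5 + H**2) + H)**2 = (-5 + H + H**2)**2)
d = 23281111 (d = (-5 - 70 + (-70)**2)**2 + (42 + 2*222) = (-5 - 70 + 4900)**2 + (42 + 444) = 4825**2 + 486 = 23280625 + 486 = 23281111)
1/((30426 - 37008) + d) = 1/((30426 - 37008) + 23281111) = 1/(-6582 + 23281111) = 1/23274529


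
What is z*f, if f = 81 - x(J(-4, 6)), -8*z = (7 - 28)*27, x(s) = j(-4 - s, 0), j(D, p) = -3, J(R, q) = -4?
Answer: 11907/2 ≈ 5953.5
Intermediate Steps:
x(s) = -3
z = 567/8 (z = -(7 - 28)*27/8 = -(-21)*27/8 = -⅛*(-567) = 567/8 ≈ 70.875)
f = 84 (f = 81 - 1*(-3) = 81 + 3 = 84)
z*f = (567/8)*84 = 11907/2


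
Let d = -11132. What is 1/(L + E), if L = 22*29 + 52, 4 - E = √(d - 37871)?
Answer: 694/530639 + I*√49003/530639 ≈ 0.0013079 + 0.00041717*I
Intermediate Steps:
E = 4 - I*√49003 (E = 4 - √(-11132 - 37871) = 4 - √(-49003) = 4 - I*√49003 ≈ 4.0 - 221.37*I)
L = 690 (L = 638 + 52 = 690)
1/(L + E) = 1/(690 + (4 - I*√49003)) = 1/(694 - I*√49003)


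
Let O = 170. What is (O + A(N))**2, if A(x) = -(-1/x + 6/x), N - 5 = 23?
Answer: 22610025/784 ≈ 28839.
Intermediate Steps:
N = 28 (N = 5 + 23 = 28)
A(x) = -5/x
(O + A(N))**2 = (170 - 5/28)**2 = (4755/28)**2 = 22610025/784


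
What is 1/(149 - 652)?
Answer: -1/503 ≈ -0.0019881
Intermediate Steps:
1/(149 - 652) = 1/(-503) = -1/503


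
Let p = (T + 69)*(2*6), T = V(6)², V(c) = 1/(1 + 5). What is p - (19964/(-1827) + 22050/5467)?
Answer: 170253557/203841 ≈ 835.23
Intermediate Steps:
V(c) = ⅙ (V(c) = 1/6 = ⅙)
T = 1/36 (T = (⅙)² = 1/36 ≈ 0.027778)
p = 2485/3 (p = (1/36 + 69)*(2*6) = (2485/36)*12 = 2485/3 ≈ 828.33)
p - (19964/(-1827) + 22050/5467) = 2485/3 - (19964/(-1827) + 22050/5467) = 2485/3 - (19964*(-1/1827) + 22050*(1/5467)) = 2485/3 - (-2852/261 + 3150/781) = 2485/3 - 1*(-1405262/203841) = 2485/3 + 1405262/203841 = 170253557/203841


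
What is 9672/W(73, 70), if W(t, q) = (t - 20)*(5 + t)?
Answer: 124/53 ≈ 2.3396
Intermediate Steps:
W(t, q) = (-20 + t)*(5 + t)
9672/W(73, 70) = 9672/(-100 + 73**2 - 15*73) = 9672/(-100 + 5329 - 1095) = 9672/4134 = 9672*(1/4134) = 124/53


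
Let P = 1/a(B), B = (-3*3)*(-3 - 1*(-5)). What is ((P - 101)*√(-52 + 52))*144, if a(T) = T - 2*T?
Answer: 0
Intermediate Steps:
B = -18 (B = -9*(-3 + 5) = -9*2 = -18)
a(T) = -T
P = 1/18 (P = 1/(-1*(-18)) = 1/18 ≈ 0.055556)
((P - 101)*√(-52 + 52))*144 = ((1/18 - 101)*√(-52 + 52))*144 = -1817*√0/18*144 = -1817/18*0*144 = 0*144 = 0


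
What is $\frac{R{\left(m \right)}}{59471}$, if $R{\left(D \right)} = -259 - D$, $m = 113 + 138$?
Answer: $- \frac{510}{59471} \approx -0.0085756$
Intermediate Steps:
$m = 251$
$\frac{R{\left(m \right)}}{59471} = \frac{-259 - 251}{59471} = \left(-259 - 251\right) \frac{1}{59471} = \left(-510\right) \frac{1}{59471} = - \frac{510}{59471}$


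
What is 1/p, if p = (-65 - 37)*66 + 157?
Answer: -1/6575 ≈ -0.00015209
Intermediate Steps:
p = -6575 (p = -102*66 + 157 = -6732 + 157 = -6575)
1/p = 1/(-6575) = -1/6575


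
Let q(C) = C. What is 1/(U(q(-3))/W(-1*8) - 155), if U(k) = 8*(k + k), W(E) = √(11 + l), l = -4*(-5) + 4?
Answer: -5425/838571 + 48*√35/838571 ≈ -0.0061307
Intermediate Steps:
l = 24 (l = 20 + 4 = 24)
W(E) = √35 (W(E) = √(11 + 24) = √35)
U(k) = 16*k (U(k) = 8*(2*k) = 16*k)
1/(U(q(-3))/W(-1*8) - 155) = 1/((16*(-3))/(√35) - 155) = 1/(-48*√35/35 - 155) = 1/(-155 - 48*√35/35)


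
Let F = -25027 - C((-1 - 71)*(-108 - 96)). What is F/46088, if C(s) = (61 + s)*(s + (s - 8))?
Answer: -433173659/46088 ≈ -9398.8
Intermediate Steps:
C(s) = (-8 + 2*s)*(61 + s) (C(s) = (61 + s)*(s + (-8 + s)) = (61 + s)*(-8 + 2*s) = (-8 + 2*s)*(61 + s))
F = -433173659 (F = -25027 - (-488 + 2*((-1 - 71)*(-108 - 96))² + 114*((-1 - 71)*(-108 - 96))) = -25027 - (-488 + 2*(-72*(-204))² + 114*(-72*(-204))) = -25027 - (-488 + 2*14688² + 114*14688) = -25027 - (-488 + 2*215737344 + 1674432) = -25027 - (-488 + 431474688 + 1674432) = -25027 - 1*433148632 = -25027 - 433148632 = -433173659)
F/46088 = -433173659/46088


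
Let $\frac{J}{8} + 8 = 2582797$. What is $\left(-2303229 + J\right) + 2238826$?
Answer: $20597909$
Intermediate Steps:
$J = 20662312$ ($J = -64 + 8 \cdot 2582797 = -64 + 20662376 = 20662312$)
$\left(-2303229 + J\right) + 2238826 = \left(-2303229 + 20662312\right) + 2238826 = 18359083 + 2238826 = 20597909$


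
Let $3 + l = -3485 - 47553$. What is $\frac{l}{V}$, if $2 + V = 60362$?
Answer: $- \frac{51041}{60360} \approx -0.84561$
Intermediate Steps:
$l = -51041$ ($l = -3 - 51038 = -51041$)
$V = 60360$ ($V = -2 + 60362 = 60360$)
$\frac{l}{V} = - \frac{51041}{60360}$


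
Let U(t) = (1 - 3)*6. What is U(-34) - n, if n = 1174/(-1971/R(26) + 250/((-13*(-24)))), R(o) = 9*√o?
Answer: -515617452/44875871 + 240651216*√26/44875871 ≈ 15.854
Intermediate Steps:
U(t) = -12 (U(t) = -2*6 = -12)
n = 1174/(125/156 - 219*√26/26) (n = 1174/(-1971*√26/234 + 250/((-13*(-24)))) = 1174/(-219*√26/26 + 250/312) = 1174/(-219*√26/26 + 250*(1/312)) = 1174/(-219*√26/26 + 125/156) = 1174/(125/156 - 219*√26/26) ≈ -27.854)
U(-34) - n = -12 - (-22893000/44875871 - 240651216*√26/44875871) = -12 + (22893000/44875871 + 240651216*√26/44875871) = -515617452/44875871 + 240651216*√26/44875871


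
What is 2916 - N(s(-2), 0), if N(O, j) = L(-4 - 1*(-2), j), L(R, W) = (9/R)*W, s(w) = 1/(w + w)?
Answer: 2916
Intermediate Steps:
s(w) = 1/(2*w)
L(R, W) = 9*W/R
N(O, j) = -9*j/2 (N(O, j) = 9*j/(-4 - 1*(-2)) = 9*j/(-4 + 2) = 9*j/(-2) = 9*j*(-½) = -9*j/2)
2916 - N(s(-2), 0) = 2916 - (-9)*0/2 = 2916 - 1*0 = 2916 + 0 = 2916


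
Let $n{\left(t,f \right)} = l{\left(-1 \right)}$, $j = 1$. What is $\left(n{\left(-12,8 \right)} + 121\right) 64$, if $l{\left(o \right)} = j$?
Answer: $7808$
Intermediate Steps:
$l{\left(o \right)} = 1$
$n{\left(t,f \right)} = 1$
$\left(n{\left(-12,8 \right)} + 121\right) 64 = \left(1 + 121\right) 64 = 122 \cdot 64 = 7808$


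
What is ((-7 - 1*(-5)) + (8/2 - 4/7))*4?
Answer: 40/7 ≈ 5.7143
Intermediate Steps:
((-7 - 1*(-5)) + (8/2 - 4/7))*4 = ((-7 + 5) + (8*(½) - 4*⅐))*4 = (-2 + (4 - 4/7))*4 = (-2 + 24/7)*4 = (10/7)*4 = 40/7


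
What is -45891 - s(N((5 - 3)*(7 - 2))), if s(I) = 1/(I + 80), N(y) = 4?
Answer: -3854845/84 ≈ -45891.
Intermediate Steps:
s(I) = 1/(80 + I)
-45891 - s(N((5 - 3)*(7 - 2))) = -45891 - 1/(80 + 4) = -45891 - 1/84 = -3854845/84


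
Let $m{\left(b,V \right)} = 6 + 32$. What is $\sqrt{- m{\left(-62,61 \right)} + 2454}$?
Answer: $4 \sqrt{151} \approx 49.153$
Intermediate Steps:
$m{\left(b,V \right)} = 38$
$\sqrt{- m{\left(-62,61 \right)} + 2454} = \sqrt{\left(-1\right) 38 + 2454} = \sqrt{-38 + 2454} = \sqrt{2416} = 4 \sqrt{151}$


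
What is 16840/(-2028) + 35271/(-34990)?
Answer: -165190297/17739930 ≈ -9.3118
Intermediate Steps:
16840/(-2028) + 35271/(-34990) = 16840*(-1/2028) + 35271*(-1/34990) = -4210/507 - 35271/34990 = -165190297/17739930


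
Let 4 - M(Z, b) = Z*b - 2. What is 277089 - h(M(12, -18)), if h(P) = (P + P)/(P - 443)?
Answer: 61237113/221 ≈ 2.7709e+5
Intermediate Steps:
M(Z, b) = 6 - Z*b (M(Z, b) = 4 - (Z*b - 2) = 4 - (-2 + Z*b) = 4 + (2 - Z*b) = 6 - Z*b)
h(P) = 2*P/(-443 + P) (h(P) = (2*P)/(-443 + P) = 2*P/(-443 + P))
277089 - h(M(12, -18)) = 277089 - 2*(6 - 1*12*(-18))/(-443 + (6 - 1*12*(-18))) = 277089 - 2*(6 + 216)/(-443 + (6 + 216)) = 277089 - 2*222/(-443 + 222) = 277089 - 2*222/(-221) = 277089 - 2*222*(-1)/221 = 277089 - 1*(-444/221) = 277089 + 444/221 = 61237113/221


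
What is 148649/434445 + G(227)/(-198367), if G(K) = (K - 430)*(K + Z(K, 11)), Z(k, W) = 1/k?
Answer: 11238112776091/19562758148505 ≈ 0.57446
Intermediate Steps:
G(K) = (-430 + K)*(K + 1/K) (G(K) = (K - 430)*(K + 1/K) = (-430 + K)*(K + 1/K))
148649/434445 + G(227)/(-198367) = 148649/434445 + (1 + 227² - 430*227 - 430/227)/(-198367) = 148649*(1/434445) + (1 + 51529 - 97610 - 430*1/227)*(-1/198367) = 148649/434445 + (1 + 51529 - 97610 - 430/227)*(-1/198367) = 148649/434445 - 10460590/227*(-1/198367) = 148649/434445 + 10460590/45029309 = 11238112776091/19562758148505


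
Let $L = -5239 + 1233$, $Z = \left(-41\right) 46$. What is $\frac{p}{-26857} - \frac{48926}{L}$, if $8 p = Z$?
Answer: $\frac{2629899993}{215178284} \approx 12.222$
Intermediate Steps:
$Z = -1886$
$p = - \frac{943}{4}$ ($p = \frac{1}{8} \left(-1886\right) = - \frac{943}{4} \approx -235.75$)
$L = -4006$
$\frac{p}{-26857} - \frac{48926}{L} = - \frac{943}{4 \left(-26857\right)} - \frac{48926}{-4006} = \left(- \frac{943}{4}\right) \left(- \frac{1}{26857}\right) - - \frac{24463}{2003} = \frac{943}{107428} + \frac{24463}{2003} = \frac{2629899993}{215178284}$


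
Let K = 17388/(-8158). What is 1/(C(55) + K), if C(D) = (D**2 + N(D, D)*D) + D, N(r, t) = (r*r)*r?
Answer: 4079/37337954001 ≈ 1.0925e-7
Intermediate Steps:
N(r, t) = r**3 (N(r, t) = r**2*r = r**3)
C(D) = D + D**2 + D**4 (C(D) = (D**2 + D**3*D) + D = (D**2 + D**4) + D = D + D**2 + D**4)
K = -8694/4079 (K = 17388*(-1/8158) = -8694/4079 ≈ -2.1314)
1/(C(55) + K) = 1/(55*(1 + 55 + 55**3) - 8694/4079) = 1/(55*(1 + 55 + 166375) - 8694/4079) = 1/(55*166431 - 8694/4079) = 1/(9153705 - 8694/4079) = 1/(37337954001/4079) = 4079/37337954001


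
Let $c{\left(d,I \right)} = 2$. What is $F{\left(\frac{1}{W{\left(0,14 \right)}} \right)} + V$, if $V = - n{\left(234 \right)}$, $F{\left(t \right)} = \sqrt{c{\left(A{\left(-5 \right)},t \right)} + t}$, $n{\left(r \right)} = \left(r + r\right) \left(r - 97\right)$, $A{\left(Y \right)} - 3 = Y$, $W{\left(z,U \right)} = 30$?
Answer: $-64116 + \frac{\sqrt{1830}}{30} \approx -64115.0$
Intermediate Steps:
$A{\left(Y \right)} = 3 + Y$
$n{\left(r \right)} = 2 r \left(-97 + r\right)$
$F{\left(t \right)} = \sqrt{2 + t}$
$V = -64116$ ($V = - 2 \cdot 234 \left(-97 + 234\right) = - 2 \cdot 234 \cdot 137 = \left(-1\right) 64116 = -64116$)
$F{\left(\frac{1}{W{\left(0,14 \right)}} \right)} + V = \sqrt{2 + \frac{1}{30}} - 64116 = \sqrt{\frac{61}{30}} - 64116 = \frac{\sqrt{1830}}{30} - 64116 = -64116 + \frac{\sqrt{1830}}{30}$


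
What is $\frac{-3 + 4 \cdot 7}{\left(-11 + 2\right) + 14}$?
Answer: $5$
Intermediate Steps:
$\frac{-3 + 4 \cdot 7}{\left(-11 + 2\right) + 14} = \frac{-3 + 28}{-9 + 14} = \frac{25}{5} = 25 \cdot \frac{1}{5} = 5$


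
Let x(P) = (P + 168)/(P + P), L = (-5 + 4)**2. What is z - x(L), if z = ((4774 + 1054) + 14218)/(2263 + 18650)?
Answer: -1164735/13942 ≈ -83.542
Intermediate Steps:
L = 1 (L = (-1)**2 = 1)
x(P) = (168 + P)/(2*P) (x(P) = (168 + P)/((2*P)) = (168 + P)*(1/(2*P)) = (168 + P)/(2*P))
z = 6682/6971 (z = (5828 + 14218)/20913 = 20046*(1/20913) = 6682/6971 ≈ 0.95854)
z - x(L) = 6682/6971 - (168 + 1)/(2*1) = 6682/6971 - 169/2 = -1164735/13942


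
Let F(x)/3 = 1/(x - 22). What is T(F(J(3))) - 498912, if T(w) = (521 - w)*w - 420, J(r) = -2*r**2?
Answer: -798993729/1600 ≈ -4.9937e+5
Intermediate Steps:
F(x) = 3/(-22 + x) (F(x) = 3/(x - 22) = 3/(-22 + x))
T(w) = -420 + w*(521 - w) (T(w) = w*(521 - w) - 420 = -420 + w*(521 - w))
T(F(J(3))) - 498912 = (-420 - (3/(-22 - 2*3**2))**2 + 521*(3/(-22 - 2*3**2))) - 498912 = (-420 - (3/(-22 - 2*9))**2 + 521*(3/(-22 - 2*9))) - 498912 = (-420 - (3/(-22 - 18))**2 + 521*(3/(-22 - 18))) - 498912 = (-420 - (3/(-40))**2 + 521*(3/(-40))) - 498912 = (-420 - (3*(-1/40))**2 + 521*(3*(-1/40))) - 498912 = (-420 - (-3/40)**2 + 521*(-3/40)) - 498912 = (-420 - 1*9/1600 - 1563/40) - 498912 = (-420 - 9/1600 - 1563/40) - 498912 = -734529/1600 - 498912 = -798993729/1600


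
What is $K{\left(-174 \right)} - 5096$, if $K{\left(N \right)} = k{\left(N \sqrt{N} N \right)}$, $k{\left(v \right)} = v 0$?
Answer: $-5096$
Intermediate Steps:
$k{\left(v \right)} = 0$
$K{\left(N \right)} = 0$
$K{\left(-174 \right)} - 5096 = 0 - 5096 = -5096$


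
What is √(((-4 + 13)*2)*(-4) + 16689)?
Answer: √16617 ≈ 128.91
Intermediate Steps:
√(((-4 + 13)*2)*(-4) + 16689) = √((9*2)*(-4) + 16689) = √(18*(-4) + 16689) = √(-72 + 16689) = √16617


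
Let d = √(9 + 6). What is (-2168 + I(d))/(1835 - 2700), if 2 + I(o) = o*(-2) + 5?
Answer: 433/173 + 2*√15/865 ≈ 2.5118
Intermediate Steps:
d = √15 ≈ 3.8730
I(o) = 3 - 2*o (I(o) = -2 + (o*(-2) + 5) = -2 + (-2*o + 5) = -2 + (5 - 2*o) = 3 - 2*o)
(-2168 + I(d))/(1835 - 2700) = (-2168 + (3 - 2*√15))/(1835 - 2700) = (-2165 - 2*√15)/(-865) = (-2165 - 2*√15)*(-1/865) = 433/173 + 2*√15/865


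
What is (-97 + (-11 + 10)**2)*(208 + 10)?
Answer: -20928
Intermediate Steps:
(-97 + (-11 + 10)**2)*(208 + 10) = (-97 + (-1)**2)*218 = (-97 + 1)*218 = -96*218 = -20928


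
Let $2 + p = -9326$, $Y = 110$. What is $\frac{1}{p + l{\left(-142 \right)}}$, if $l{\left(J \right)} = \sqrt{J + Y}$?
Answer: $- \frac{583}{5438226} - \frac{i \sqrt{2}}{21752904} \approx -0.0001072 - 6.5013 \cdot 10^{-8} i$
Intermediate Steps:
$p = -9328$ ($p = -2 - 9326 = -9328$)
$l{\left(J \right)} = \sqrt{110 + J}$ ($l{\left(J \right)} = \sqrt{J + 110} = \sqrt{110 + J}$)
$\frac{1}{p + l{\left(-142 \right)}} = \frac{1}{-9328 + \sqrt{110 - 142}} = \frac{1}{-9328 + \sqrt{-32}} = \frac{1}{-9328 + 4 i \sqrt{2}}$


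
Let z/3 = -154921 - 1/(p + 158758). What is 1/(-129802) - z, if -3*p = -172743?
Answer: 4350372988592327/9360411626 ≈ 4.6476e+5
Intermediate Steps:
p = 57581 (p = -⅓*(-172743) = 57581)
z = -33515454220/72113 (z = 3*(-154921 - 1/(57581 + 158758)) = 3*(-154921 - 1/216339) = 3*(-33515454220/216339) = -33515454220/72113 ≈ -4.6476e+5)
1/(-129802) - z = 1/(-129802) - 1*(-33515454220/72113) = -1/129802 + 33515454220/72113 = 4350372988592327/9360411626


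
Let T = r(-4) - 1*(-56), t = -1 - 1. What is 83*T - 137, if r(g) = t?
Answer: 4345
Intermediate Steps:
t = -2
r(g) = -2
T = 54 (T = -2 - 1*(-56) = -2 + 56 = 54)
83*T - 137 = 83*54 - 137 = 4482 - 137 = 4345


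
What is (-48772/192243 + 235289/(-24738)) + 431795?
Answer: 684481403033189/1585235778 ≈ 4.3179e+5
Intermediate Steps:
(-48772/192243 + 235289/(-24738)) + 431795 = (-48772*1/192243 + 235289*(-1/24738)) + 431795 = (-48772/192243 - 235289/24738) + 431795 = -15479728321/1585235778 + 431795 = 684481403033189/1585235778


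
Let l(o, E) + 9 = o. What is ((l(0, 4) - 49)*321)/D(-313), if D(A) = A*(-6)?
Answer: -3103/313 ≈ -9.9137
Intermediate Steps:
l(o, E) = -9 + o
D(A) = -6*A
((l(0, 4) - 49)*321)/D(-313) = (((-9 + 0) - 49)*321)/((-6*(-313))) = ((-9 - 49)*321)/1878 = -58*321*(1/1878) = -18618*1/1878 = -3103/313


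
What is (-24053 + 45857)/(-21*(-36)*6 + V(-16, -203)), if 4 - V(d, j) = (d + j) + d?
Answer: 21804/4775 ≈ 4.5663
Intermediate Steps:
V(d, j) = 4 - j - 2*d (V(d, j) = 4 - ((d + j) + d) = 4 - (j + 2*d) = 4 + (-j - 2*d) = 4 - j - 2*d)
(-24053 + 45857)/(-21*(-36)*6 + V(-16, -203)) = (-24053 + 45857)/(-21*(-36)*6 + (4 - 1*(-203) - 2*(-16))) = 21804/(756*6 + (4 + 203 + 32)) = 21804/(4536 + 239) = 21804/4775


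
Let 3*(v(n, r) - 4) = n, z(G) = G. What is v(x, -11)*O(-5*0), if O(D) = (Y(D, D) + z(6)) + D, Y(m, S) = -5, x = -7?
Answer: 5/3 ≈ 1.6667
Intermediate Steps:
v(n, r) = 4 + n/3
O(D) = 1 + D (O(D) = (-5 + 6) + D = 1 + D)
v(x, -11)*O(-5*0) = (4 + (⅓)*(-7))*(1 - 5*0) = (4 - 7/3)*(1 + 0) = (5/3)*1 = 5/3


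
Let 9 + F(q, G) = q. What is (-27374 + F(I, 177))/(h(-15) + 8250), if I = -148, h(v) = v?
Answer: -3059/915 ≈ -3.3432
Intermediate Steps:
F(q, G) = -9 + q
(-27374 + F(I, 177))/(h(-15) + 8250) = (-27374 + (-9 - 148))/(-15 + 8250) = (-27374 - 157)/8235 = -27531*1/8235 = -3059/915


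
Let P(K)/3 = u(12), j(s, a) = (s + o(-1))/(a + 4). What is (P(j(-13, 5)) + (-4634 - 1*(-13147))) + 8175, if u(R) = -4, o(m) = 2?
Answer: 16676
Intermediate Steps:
j(s, a) = (2 + s)/(4 + a) (j(s, a) = (s + 2)/(a + 4) = (2 + s)/(4 + a))
P(K) = -12 (P(K) = 3*(-4) = -12)
(P(j(-13, 5)) + (-4634 - 1*(-13147))) + 8175 = (-12 + (-4634 - 1*(-13147))) + 8175 = (-12 + (-4634 + 13147)) + 8175 = (-12 + 8513) + 8175 = 8501 + 8175 = 16676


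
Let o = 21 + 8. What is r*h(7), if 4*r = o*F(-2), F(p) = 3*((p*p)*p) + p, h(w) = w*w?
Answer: -18473/2 ≈ -9236.5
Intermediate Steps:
h(w) = w²
F(p) = p + 3*p³ (F(p) = 3*(p²*p) + p = 3*p³ + p = p + 3*p³)
o = 29
r = -377/2 (r = (29*(-2 + 3*(-2)³))/4 = (29*(-2 + 3*(-8)))/4 = (29*(-2 - 24))/4 = (29*(-26))/4 = (¼)*(-754) = -377/2 ≈ -188.50)
r*h(7) = -377/2*7² = -377/2*49 = -18473/2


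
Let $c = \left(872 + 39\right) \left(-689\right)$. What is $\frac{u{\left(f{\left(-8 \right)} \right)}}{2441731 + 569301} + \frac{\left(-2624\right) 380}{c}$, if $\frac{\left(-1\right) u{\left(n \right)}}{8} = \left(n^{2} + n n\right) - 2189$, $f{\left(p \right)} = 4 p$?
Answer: $\frac{375383531219}{236245194341} \approx 1.589$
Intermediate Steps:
$u{\left(n \right)} = 17512 - 16 n^{2}$ ($u{\left(n \right)} = - 8 \left(\left(n^{2} + n n\right) - 2189\right) = - 8 \left(\left(n^{2} + n^{2}\right) - 2189\right) = - 8 \left(2 n^{2} - 2189\right) = - 8 \left(-2189 + 2 n^{2}\right) = 17512 - 16 n^{2}$)
$c = -627679$ ($c = 911 \left(-689\right) = -627679$)
$\frac{u{\left(f{\left(-8 \right)} \right)}}{2441731 + 569301} + \frac{\left(-2624\right) 380}{c} = \frac{17512 - 16 \left(4 \left(-8\right)\right)^{2}}{2441731 + 569301} + \frac{\left(-2624\right) 380}{-627679} = \frac{17512 - 16 \left(-32\right)^{2}}{3011032} - - \frac{997120}{627679} = \left(17512 - 16384\right) \frac{1}{3011032} + \frac{997120}{627679} = 1128 \cdot \frac{1}{3011032} + \frac{997120}{627679} = \frac{141}{376379} + \frac{997120}{627679} = \frac{375383531219}{236245194341}$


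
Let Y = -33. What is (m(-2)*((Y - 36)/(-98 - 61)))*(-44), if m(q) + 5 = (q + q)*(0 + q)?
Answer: -3036/53 ≈ -57.283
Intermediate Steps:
m(q) = -5 + 2*q² (m(q) = -5 + (q + q)*(0 + q) = -5 + (2*q)*q = -5 + 2*q²)
(m(-2)*((Y - 36)/(-98 - 61)))*(-44) = ((-5 + 2*(-2)²)*((-33 - 36)/(-98 - 61)))*(-44) = ((-5 + 2*4)*(-69/(-159)))*(-44) = ((-5 + 8)*(-69*(-1/159)))*(-44) = (3*(23/53))*(-44) = (69/53)*(-44) = -3036/53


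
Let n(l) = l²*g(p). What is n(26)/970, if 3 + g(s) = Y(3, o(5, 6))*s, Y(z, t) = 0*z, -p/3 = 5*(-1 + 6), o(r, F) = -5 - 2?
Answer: -1014/485 ≈ -2.0907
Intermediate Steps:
o(r, F) = -7
p = -75 (p = -15*(-1 + 6) = -15*5 = -3*25 = -75)
Y(z, t) = 0
g(s) = -3 (g(s) = -3 + 0*s = -3 + 0 = -3)
n(l) = -3*l² (n(l) = l²*(-3) = -3*l²)
n(26)/970 = -3*26²/970 = -3*676*(1/970) = -2028*1/970 = -1014/485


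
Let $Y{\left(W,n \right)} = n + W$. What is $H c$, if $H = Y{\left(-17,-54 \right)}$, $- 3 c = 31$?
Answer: $\frac{2201}{3} \approx 733.67$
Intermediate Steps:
$Y{\left(W,n \right)} = W + n$
$c = - \frac{31}{3}$ ($c = \left(- \frac{1}{3}\right) 31 = - \frac{31}{3} \approx -10.333$)
$H = -71$ ($H = -17 - 54 = -71$)
$H c = \left(-71\right) \left(- \frac{31}{3}\right) = \frac{2201}{3}$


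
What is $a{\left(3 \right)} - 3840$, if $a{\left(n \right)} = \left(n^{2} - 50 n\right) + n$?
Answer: $-3978$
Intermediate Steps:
$a{\left(n \right)} = n^{2} - 49 n$
$a{\left(3 \right)} - 3840 = 3 \left(-49 + 3\right) - 3840 = 3 \left(-46\right) - 3840 = -138 - 3840 = -3978$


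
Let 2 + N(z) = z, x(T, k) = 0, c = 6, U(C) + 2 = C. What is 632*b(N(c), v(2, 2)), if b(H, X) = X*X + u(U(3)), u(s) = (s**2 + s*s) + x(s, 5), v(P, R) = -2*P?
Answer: 11376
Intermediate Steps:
U(C) = -2 + C
u(s) = 2*s**2 (u(s) = (s**2 + s*s) + 0 = (s**2 + s**2) + 0 = 2*s**2 + 0 = 2*s**2)
N(z) = -2 + z
b(H, X) = 2 + X**2 (b(H, X) = X*X + 2*(-2 + 3)**2 = X**2 + 2*1**2 = X**2 + 2*1 = X**2 + 2 = 2 + X**2)
632*b(N(c), v(2, 2)) = 632*(2 + (-2*2)**2) = 632*(2 + (-4)**2) = 632*(2 + 16) = 632*18 = 11376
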